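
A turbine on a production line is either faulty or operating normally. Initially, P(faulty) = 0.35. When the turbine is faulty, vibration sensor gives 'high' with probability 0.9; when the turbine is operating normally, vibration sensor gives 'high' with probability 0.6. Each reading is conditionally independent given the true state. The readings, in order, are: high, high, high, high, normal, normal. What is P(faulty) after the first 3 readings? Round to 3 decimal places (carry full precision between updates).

Each posterior becomes the prior for the next update.
After 'high': P(faulty) = 0.9·0.3500 / (0.9·0.3500 + 0.6·0.6500) ≈ 0.4468
After 'high': P(faulty) = 0.9·0.4468 / (0.9·0.4468 + 0.6·0.5532) ≈ 0.5478
After 'high': P(faulty) = 0.9·0.5478 / (0.9·0.5478 + 0.6·0.4522) ≈ 0.6451

0.645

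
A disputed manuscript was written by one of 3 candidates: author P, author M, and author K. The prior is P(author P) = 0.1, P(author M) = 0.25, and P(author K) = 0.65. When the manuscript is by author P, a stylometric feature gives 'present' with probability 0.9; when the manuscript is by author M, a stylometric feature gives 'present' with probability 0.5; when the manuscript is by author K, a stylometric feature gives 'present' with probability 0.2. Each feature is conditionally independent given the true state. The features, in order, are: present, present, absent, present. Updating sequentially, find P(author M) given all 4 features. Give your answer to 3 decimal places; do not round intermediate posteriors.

0.577

Apply Bayes' rule sequentially, carrying P(author M) forward.
After 'present': normaliser = 0.9·0.1000 + 0.5·0.2500 + 0.2·0.6500; P(author P) ≈ 0.2609, P(author M) ≈ 0.3623, P(author K) ≈ 0.3768
After 'present': normaliser = 0.9·0.2609 + 0.5·0.3623 + 0.2·0.3768; P(author P) ≈ 0.4779, P(author M) ≈ 0.3687, P(author K) ≈ 0.1534
After 'absent': normaliser = 0.1·0.4779 + 0.5·0.3687 + 0.8·0.1534; P(author P) ≈ 0.1347, P(author M) ≈ 0.5195, P(author K) ≈ 0.3458
After 'present': normaliser = 0.9·0.1347 + 0.5·0.5195 + 0.2·0.3458; P(author P) ≈ 0.2693, P(author M) ≈ 0.5771, P(author K) ≈ 0.1536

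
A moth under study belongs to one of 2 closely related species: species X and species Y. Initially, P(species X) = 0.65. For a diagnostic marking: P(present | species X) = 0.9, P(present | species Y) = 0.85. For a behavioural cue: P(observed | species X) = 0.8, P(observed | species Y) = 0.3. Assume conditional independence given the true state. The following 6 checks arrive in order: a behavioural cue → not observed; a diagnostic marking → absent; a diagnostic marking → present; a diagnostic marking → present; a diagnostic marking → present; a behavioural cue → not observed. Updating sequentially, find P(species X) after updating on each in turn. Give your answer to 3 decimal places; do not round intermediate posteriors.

0.107

Apply Bayes' rule sequentially, carrying P(species X) forward.
After a behavioural cue='not observed': P(species X) = 0.2·0.6500 / (0.2·0.6500 + 0.7·0.3500) ≈ 0.3467
After a diagnostic marking='absent': P(species X) = 0.1·0.3467 / (0.1·0.3467 + 0.15·0.6533) ≈ 0.2613
After a diagnostic marking='present': P(species X) = 0.9·0.2613 / (0.9·0.2613 + 0.85·0.7387) ≈ 0.2725
After a diagnostic marking='present': P(species X) = 0.9·0.2725 / (0.9·0.2725 + 0.85·0.7275) ≈ 0.2840
After a diagnostic marking='present': P(species X) = 0.9·0.2840 / (0.9·0.2840 + 0.85·0.7160) ≈ 0.2957
After a behavioural cue='not observed': P(species X) = 0.2·0.2957 / (0.2·0.2957 + 0.7·0.7043) ≈ 0.1071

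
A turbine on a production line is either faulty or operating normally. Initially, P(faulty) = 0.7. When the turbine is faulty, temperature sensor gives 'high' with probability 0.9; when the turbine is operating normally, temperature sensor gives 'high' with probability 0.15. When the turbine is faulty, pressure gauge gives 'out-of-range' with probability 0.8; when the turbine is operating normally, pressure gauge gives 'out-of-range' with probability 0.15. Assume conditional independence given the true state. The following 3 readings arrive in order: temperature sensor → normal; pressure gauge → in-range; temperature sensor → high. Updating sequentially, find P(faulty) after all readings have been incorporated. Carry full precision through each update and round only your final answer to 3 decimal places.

0.279

Each posterior becomes the prior for the next update.
After temperature sensor='normal': P(faulty) = 0.1·0.7000 / (0.1·0.7000 + 0.85·0.3000) ≈ 0.2154
After pressure gauge='in-range': P(faulty) = 0.2·0.2154 / (0.2·0.2154 + 0.85·0.7846) ≈ 0.0607
After temperature sensor='high': P(faulty) = 0.9·0.0607 / (0.9·0.0607 + 0.15·0.9393) ≈ 0.2793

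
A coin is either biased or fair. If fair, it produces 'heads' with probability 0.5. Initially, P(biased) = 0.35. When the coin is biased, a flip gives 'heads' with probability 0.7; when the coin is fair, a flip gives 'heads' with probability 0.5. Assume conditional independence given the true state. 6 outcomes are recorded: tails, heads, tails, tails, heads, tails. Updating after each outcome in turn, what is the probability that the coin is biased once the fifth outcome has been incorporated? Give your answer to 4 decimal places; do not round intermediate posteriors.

0.1856

After 'tails': P(biased) = 0.3·0.3500 / (0.3·0.3500 + 0.5·0.6500) ≈ 0.2442
After 'heads': P(biased) = 0.7·0.2442 / (0.7·0.2442 + 0.5·0.7558) ≈ 0.3114
After 'tails': P(biased) = 0.3·0.3114 / (0.3·0.3114 + 0.5·0.6886) ≈ 0.2135
After 'tails': P(biased) = 0.3·0.2135 / (0.3·0.2135 + 0.5·0.7865) ≈ 0.1400
After 'heads': P(biased) = 0.7·0.1400 / (0.7·0.1400 + 0.5·0.8600) ≈ 0.1856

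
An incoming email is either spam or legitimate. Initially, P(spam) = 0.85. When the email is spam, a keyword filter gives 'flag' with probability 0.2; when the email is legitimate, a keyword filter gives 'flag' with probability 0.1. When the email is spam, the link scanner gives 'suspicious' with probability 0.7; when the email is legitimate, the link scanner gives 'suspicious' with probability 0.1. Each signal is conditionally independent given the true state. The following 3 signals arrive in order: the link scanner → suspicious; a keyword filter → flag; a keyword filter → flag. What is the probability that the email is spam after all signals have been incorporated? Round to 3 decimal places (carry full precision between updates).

0.994

After the link scanner='suspicious': P(spam) = 0.7·0.8500 / (0.7·0.8500 + 0.1·0.1500) ≈ 0.9754
After a keyword filter='flag': P(spam) = 0.2·0.9754 / (0.2·0.9754 + 0.1·0.0246) ≈ 0.9876
After a keyword filter='flag': P(spam) = 0.2·0.9876 / (0.2·0.9876 + 0.1·0.0124) ≈ 0.9937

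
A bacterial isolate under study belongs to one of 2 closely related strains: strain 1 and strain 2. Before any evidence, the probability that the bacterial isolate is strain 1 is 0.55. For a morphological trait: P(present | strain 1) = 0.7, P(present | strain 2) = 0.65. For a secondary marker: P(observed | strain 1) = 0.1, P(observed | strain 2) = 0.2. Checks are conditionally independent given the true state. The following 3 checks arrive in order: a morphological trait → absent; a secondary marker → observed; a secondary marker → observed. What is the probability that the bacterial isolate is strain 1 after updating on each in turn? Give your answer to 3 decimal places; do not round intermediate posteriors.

After a morphological trait='absent': P(strain 1) = 0.3·0.5500 / (0.3·0.5500 + 0.35·0.4500) ≈ 0.5116
After a secondary marker='observed': P(strain 1) = 0.1·0.5116 / (0.1·0.5116 + 0.2·0.4884) ≈ 0.3438
After a secondary marker='observed': P(strain 1) = 0.1·0.3438 / (0.1·0.3438 + 0.2·0.6562) ≈ 0.2075

0.208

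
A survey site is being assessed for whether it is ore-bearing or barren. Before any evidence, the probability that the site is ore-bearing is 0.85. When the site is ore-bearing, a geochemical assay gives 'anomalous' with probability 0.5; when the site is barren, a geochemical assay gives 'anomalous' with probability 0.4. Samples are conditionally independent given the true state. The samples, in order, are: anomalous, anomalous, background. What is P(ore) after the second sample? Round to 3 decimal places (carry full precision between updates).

0.899

After 'anomalous': P(ore) = 0.5·0.8500 / (0.5·0.8500 + 0.4·0.1500) ≈ 0.8763
After 'anomalous': P(ore) = 0.5·0.8763 / (0.5·0.8763 + 0.4·0.1237) ≈ 0.8985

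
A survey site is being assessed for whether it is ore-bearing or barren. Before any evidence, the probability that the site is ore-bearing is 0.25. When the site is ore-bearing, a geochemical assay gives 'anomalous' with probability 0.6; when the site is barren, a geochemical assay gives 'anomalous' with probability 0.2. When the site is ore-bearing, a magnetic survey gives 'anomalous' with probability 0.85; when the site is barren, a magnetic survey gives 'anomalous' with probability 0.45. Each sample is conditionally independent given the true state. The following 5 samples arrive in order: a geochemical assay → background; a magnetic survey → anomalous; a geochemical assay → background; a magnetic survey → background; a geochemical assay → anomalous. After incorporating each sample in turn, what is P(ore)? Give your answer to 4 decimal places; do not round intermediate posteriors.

0.1141

After a geochemical assay='background': P(ore) = 0.4·0.2500 / (0.4·0.2500 + 0.8·0.7500) ≈ 0.1429
After a magnetic survey='anomalous': P(ore) = 0.85·0.1429 / (0.85·0.1429 + 0.45·0.8571) ≈ 0.2394
After a geochemical assay='background': P(ore) = 0.4·0.2394 / (0.4·0.2394 + 0.8·0.7606) ≈ 0.1360
After a magnetic survey='background': P(ore) = 0.15·0.1360 / (0.15·0.1360 + 0.55·0.8640) ≈ 0.0412
After a geochemical assay='anomalous': P(ore) = 0.6·0.0412 / (0.6·0.0412 + 0.2·0.9588) ≈ 0.1141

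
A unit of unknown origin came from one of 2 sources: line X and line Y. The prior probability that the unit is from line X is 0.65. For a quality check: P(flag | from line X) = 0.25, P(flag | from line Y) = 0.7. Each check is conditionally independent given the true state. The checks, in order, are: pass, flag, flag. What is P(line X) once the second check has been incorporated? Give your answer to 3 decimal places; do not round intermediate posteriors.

0.624

After 'pass': P(line X) = 0.75·0.6500 / (0.75·0.6500 + 0.3·0.3500) ≈ 0.8228
After 'flag': P(line X) = 0.25·0.8228 / (0.25·0.8228 + 0.7·0.1772) ≈ 0.6238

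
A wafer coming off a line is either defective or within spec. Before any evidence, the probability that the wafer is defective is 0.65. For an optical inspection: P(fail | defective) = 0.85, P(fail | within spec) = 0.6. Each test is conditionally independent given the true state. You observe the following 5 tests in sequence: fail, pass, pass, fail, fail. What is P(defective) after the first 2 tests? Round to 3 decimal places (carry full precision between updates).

0.497

After 'fail': P(defective) = 0.85·0.6500 / (0.85·0.6500 + 0.6·0.3500) ≈ 0.7246
After 'pass': P(defective) = 0.15·0.7246 / (0.15·0.7246 + 0.4·0.2754) ≈ 0.4966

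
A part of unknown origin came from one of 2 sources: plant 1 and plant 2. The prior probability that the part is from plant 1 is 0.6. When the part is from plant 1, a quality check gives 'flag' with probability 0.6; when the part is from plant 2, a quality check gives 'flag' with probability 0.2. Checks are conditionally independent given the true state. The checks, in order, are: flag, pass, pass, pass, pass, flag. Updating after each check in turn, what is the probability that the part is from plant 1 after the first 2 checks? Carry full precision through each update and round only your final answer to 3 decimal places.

After 'flag': P(plant 1) = 0.6·0.6000 / (0.6·0.6000 + 0.2·0.4000) ≈ 0.8182
After 'pass': P(plant 1) = 0.4·0.8182 / (0.4·0.8182 + 0.8·0.1818) ≈ 0.6923

0.692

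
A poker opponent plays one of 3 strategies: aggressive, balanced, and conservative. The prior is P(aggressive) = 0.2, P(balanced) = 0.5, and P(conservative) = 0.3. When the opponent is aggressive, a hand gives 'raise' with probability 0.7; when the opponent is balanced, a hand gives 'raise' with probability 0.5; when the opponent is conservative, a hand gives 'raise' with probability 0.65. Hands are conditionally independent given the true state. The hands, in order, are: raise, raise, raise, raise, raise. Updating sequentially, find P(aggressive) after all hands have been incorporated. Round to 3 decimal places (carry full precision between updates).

Each posterior becomes the prior for the next update.
After 'raise': normaliser = 0.7·0.2000 + 0.5·0.5000 + 0.65·0.3000; P(aggressive) ≈ 0.2393, P(balanced) ≈ 0.4274, P(conservative) ≈ 0.3333
After 'raise': normaliser = 0.7·0.2393 + 0.5·0.4274 + 0.65·0.3333; P(aggressive) ≈ 0.2802, P(balanced) ≈ 0.3574, P(conservative) ≈ 0.3624
After 'raise': normaliser = 0.7·0.2802 + 0.5·0.3574 + 0.65·0.3624; P(aggressive) ≈ 0.3213, P(balanced) ≈ 0.2928, P(conservative) ≈ 0.3859
After 'raise': normaliser = 0.7·0.3213 + 0.5·0.2928 + 0.65·0.3859; P(aggressive) ≈ 0.3615, P(balanced) ≈ 0.2353, P(conservative) ≈ 0.4032
After 'raise': normaliser = 0.7·0.3615 + 0.5·0.2353 + 0.65·0.4032; P(aggressive) ≈ 0.3999, P(balanced) ≈ 0.1859, P(conservative) ≈ 0.4142

0.400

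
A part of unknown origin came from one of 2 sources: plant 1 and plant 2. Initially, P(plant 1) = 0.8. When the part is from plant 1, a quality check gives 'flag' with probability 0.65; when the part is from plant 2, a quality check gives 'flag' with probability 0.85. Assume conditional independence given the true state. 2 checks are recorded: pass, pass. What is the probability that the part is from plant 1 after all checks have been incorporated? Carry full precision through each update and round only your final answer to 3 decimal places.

0.956

Each posterior becomes the prior for the next update.
After 'pass': P(plant 1) = 0.35·0.8000 / (0.35·0.8000 + 0.15·0.2000) ≈ 0.9032
After 'pass': P(plant 1) = 0.35·0.9032 / (0.35·0.9032 + 0.15·0.0968) ≈ 0.9561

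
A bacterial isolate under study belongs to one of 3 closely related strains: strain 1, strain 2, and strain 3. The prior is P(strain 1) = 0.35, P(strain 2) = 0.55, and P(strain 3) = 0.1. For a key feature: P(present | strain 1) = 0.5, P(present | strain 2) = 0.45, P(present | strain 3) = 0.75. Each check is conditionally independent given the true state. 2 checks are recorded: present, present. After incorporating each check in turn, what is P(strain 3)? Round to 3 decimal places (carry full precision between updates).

0.220

After 'present': normaliser = 0.5·0.3500 + 0.45·0.5500 + 0.75·0.1000; P(strain 1) ≈ 0.3518, P(strain 2) ≈ 0.4975, P(strain 3) ≈ 0.1508
After 'present': normaliser = 0.5·0.3518 + 0.45·0.4975 + 0.75·0.1508; P(strain 1) ≈ 0.3430, P(strain 2) ≈ 0.4366, P(strain 3) ≈ 0.2205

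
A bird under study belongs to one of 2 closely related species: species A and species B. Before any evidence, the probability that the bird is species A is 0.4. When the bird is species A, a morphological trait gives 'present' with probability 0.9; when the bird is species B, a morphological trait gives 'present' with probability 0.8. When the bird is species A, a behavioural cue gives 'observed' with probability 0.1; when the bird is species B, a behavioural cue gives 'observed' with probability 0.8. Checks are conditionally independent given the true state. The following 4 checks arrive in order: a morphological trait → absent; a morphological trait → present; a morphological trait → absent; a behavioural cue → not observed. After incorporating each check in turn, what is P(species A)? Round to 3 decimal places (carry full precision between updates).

0.458

After a morphological trait='absent': P(species A) = 0.1·0.4000 / (0.1·0.4000 + 0.2·0.6000) ≈ 0.2500
After a morphological trait='present': P(species A) = 0.9·0.2500 / (0.9·0.2500 + 0.8·0.7500) ≈ 0.2727
After a morphological trait='absent': P(species A) = 0.1·0.2727 / (0.1·0.2727 + 0.2·0.7273) ≈ 0.1579
After a behavioural cue='not observed': P(species A) = 0.9·0.1579 / (0.9·0.1579 + 0.2·0.8421) ≈ 0.4576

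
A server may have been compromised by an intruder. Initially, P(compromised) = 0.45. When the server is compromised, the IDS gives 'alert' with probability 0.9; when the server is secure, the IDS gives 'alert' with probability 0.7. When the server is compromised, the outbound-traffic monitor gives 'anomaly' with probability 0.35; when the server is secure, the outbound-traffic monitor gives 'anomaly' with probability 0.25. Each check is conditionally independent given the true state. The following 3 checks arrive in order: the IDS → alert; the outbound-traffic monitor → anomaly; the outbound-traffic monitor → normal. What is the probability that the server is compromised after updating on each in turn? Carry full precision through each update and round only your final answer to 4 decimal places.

0.5607

After the IDS='alert': P(compromised) = 0.9·0.4500 / (0.9·0.4500 + 0.7·0.5500) ≈ 0.5127
After the outbound-traffic monitor='anomaly': P(compromised) = 0.35·0.5127 / (0.35·0.5127 + 0.25·0.4873) ≈ 0.5956
After the outbound-traffic monitor='normal': P(compromised) = 0.65·0.5956 / (0.65·0.5956 + 0.75·0.4044) ≈ 0.5607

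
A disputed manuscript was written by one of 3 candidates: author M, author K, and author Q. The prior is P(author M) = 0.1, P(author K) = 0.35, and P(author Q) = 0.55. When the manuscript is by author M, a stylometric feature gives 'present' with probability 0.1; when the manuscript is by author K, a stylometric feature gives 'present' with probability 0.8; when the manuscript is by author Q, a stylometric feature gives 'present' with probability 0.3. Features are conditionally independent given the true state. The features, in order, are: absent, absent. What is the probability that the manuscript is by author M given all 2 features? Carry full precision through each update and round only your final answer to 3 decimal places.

0.222

After 'absent': normaliser = 0.9·0.1000 + 0.2·0.3500 + 0.7·0.5500; P(author M) ≈ 0.1651, P(author K) ≈ 0.1284, P(author Q) ≈ 0.7064
After 'absent': normaliser = 0.9·0.1651 + 0.2·0.1284 + 0.7·0.7064; P(author M) ≈ 0.2222, P(author K) ≈ 0.0384, P(author Q) ≈ 0.7394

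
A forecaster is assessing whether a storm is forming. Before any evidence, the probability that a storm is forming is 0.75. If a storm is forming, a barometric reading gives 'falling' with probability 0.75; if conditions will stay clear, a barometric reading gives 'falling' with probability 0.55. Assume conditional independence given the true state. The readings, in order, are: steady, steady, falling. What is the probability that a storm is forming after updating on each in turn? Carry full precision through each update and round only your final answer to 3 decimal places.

0.558

After 'steady': P(storm) = 0.25·0.7500 / (0.25·0.7500 + 0.45·0.2500) ≈ 0.6250
After 'steady': P(storm) = 0.25·0.6250 / (0.25·0.6250 + 0.45·0.3750) ≈ 0.4808
After 'falling': P(storm) = 0.75·0.4808 / (0.75·0.4808 + 0.55·0.5192) ≈ 0.5580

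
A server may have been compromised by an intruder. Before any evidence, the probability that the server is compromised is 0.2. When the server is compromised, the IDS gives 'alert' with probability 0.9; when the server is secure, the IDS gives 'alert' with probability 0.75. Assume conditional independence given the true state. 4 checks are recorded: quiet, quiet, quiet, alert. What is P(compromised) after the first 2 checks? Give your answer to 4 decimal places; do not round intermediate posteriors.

After 'quiet': P(compromised) = 0.1·0.2000 / (0.1·0.2000 + 0.25·0.8000) ≈ 0.0909
After 'quiet': P(compromised) = 0.1·0.0909 / (0.1·0.0909 + 0.25·0.9091) ≈ 0.0385

0.0385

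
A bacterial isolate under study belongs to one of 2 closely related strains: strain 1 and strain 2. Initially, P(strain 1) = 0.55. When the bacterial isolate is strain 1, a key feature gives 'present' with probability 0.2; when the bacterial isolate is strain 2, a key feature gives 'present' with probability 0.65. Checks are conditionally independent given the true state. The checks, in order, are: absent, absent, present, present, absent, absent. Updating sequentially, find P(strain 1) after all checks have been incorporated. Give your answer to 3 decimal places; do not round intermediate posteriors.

0.760

After 'absent': P(strain 1) = 0.8·0.5500 / (0.8·0.5500 + 0.35·0.4500) ≈ 0.7364
After 'absent': P(strain 1) = 0.8·0.7364 / (0.8·0.7364 + 0.35·0.2636) ≈ 0.8646
After 'present': P(strain 1) = 0.2·0.8646 / (0.2·0.8646 + 0.65·0.1354) ≈ 0.6627
After 'present': P(strain 1) = 0.2·0.6627 / (0.2·0.6627 + 0.65·0.3373) ≈ 0.3768
After 'absent': P(strain 1) = 0.8·0.3768 / (0.8·0.3768 + 0.35·0.6232) ≈ 0.5802
After 'absent': P(strain 1) = 0.8·0.5802 / (0.8·0.5802 + 0.35·0.4198) ≈ 0.7595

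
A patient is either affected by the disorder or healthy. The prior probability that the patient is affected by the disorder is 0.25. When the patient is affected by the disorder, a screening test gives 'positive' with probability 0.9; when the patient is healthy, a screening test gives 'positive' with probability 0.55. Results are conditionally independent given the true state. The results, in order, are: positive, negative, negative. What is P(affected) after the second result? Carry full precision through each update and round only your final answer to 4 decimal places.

After 'positive': P(affected) = 0.9·0.2500 / (0.9·0.2500 + 0.55·0.7500) ≈ 0.3529
After 'negative': P(affected) = 0.1·0.3529 / (0.1·0.3529 + 0.45·0.6471) ≈ 0.1081

0.1081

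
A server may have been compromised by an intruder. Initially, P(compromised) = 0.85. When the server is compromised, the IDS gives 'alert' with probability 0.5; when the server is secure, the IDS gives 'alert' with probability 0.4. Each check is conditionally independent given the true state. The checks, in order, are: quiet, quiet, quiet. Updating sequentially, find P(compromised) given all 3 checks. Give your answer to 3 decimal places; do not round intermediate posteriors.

Each posterior becomes the prior for the next update.
After 'quiet': P(compromised) = 0.5·0.8500 / (0.5·0.8500 + 0.6·0.1500) ≈ 0.8252
After 'quiet': P(compromised) = 0.5·0.8252 / (0.5·0.8252 + 0.6·0.1748) ≈ 0.7974
After 'quiet': P(compromised) = 0.5·0.7974 / (0.5·0.7974 + 0.6·0.2026) ≈ 0.7663

0.766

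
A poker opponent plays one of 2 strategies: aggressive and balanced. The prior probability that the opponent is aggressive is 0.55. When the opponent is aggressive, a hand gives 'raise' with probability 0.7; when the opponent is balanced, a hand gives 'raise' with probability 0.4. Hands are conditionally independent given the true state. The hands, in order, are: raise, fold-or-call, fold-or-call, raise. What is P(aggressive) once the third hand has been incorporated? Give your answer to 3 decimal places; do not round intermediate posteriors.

Each posterior becomes the prior for the next update.
After 'raise': P(aggressive) = 0.7·0.5500 / (0.7·0.5500 + 0.4·0.4500) ≈ 0.6814
After 'fold-or-call': P(aggressive) = 0.3·0.6814 / (0.3·0.6814 + 0.6·0.3186) ≈ 0.5168
After 'fold-or-call': P(aggressive) = 0.3·0.5168 / (0.3·0.5168 + 0.6·0.4832) ≈ 0.3484

0.348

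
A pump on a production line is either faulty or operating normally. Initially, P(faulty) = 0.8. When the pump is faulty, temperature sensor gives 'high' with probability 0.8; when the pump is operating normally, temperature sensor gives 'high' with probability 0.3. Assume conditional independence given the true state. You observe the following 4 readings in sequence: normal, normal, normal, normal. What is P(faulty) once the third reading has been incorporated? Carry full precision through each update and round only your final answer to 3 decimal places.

Apply Bayes' rule sequentially, carrying P(faulty) forward.
After 'normal': P(faulty) = 0.2·0.8000 / (0.2·0.8000 + 0.7·0.2000) ≈ 0.5333
After 'normal': P(faulty) = 0.2·0.5333 / (0.2·0.5333 + 0.7·0.4667) ≈ 0.2462
After 'normal': P(faulty) = 0.2·0.2462 / (0.2·0.2462 + 0.7·0.7538) ≈ 0.0853

0.085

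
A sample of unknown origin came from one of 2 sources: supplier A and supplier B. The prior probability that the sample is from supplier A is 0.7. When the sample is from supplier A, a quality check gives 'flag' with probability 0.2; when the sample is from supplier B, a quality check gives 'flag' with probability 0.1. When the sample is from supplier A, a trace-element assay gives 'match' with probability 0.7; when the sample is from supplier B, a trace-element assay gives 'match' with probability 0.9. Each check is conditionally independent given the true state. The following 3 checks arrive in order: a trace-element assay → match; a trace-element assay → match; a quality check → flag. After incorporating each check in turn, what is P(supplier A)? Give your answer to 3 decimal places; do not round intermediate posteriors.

Apply Bayes' rule sequentially, carrying P(supplier A) forward.
After a trace-element assay='match': P(supplier A) = 0.7·0.7000 / (0.7·0.7000 + 0.9·0.3000) ≈ 0.6447
After a trace-element assay='match': P(supplier A) = 0.7·0.6447 / (0.7·0.6447 + 0.9·0.3553) ≈ 0.5853
After a quality check='flag': P(supplier A) = 0.2·0.5853 / (0.2·0.5853 + 0.1·0.4147) ≈ 0.7384

0.738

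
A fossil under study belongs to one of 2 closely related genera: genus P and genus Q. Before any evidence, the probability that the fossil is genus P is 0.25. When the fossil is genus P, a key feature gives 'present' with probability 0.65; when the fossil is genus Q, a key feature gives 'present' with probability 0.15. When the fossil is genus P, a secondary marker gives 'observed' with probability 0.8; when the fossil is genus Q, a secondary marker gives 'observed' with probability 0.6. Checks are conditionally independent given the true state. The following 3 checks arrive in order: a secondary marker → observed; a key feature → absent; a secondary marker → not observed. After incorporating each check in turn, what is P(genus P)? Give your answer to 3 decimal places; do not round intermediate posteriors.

After a secondary marker='observed': P(genus P) = 0.8·0.2500 / (0.8·0.2500 + 0.6·0.7500) ≈ 0.3077
After a key feature='absent': P(genus P) = 0.35·0.3077 / (0.35·0.3077 + 0.85·0.6923) ≈ 0.1547
After a secondary marker='not observed': P(genus P) = 0.2·0.1547 / (0.2·0.1547 + 0.4·0.8453) ≈ 0.0838

0.084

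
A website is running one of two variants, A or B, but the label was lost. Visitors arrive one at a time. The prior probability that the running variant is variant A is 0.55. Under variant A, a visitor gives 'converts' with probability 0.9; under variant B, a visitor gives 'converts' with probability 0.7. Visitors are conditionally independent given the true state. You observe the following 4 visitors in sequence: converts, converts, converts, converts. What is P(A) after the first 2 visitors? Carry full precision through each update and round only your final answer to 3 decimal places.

After 'converts': P(A) = 0.9·0.5500 / (0.9·0.5500 + 0.7·0.4500) ≈ 0.6111
After 'converts': P(A) = 0.9·0.6111 / (0.9·0.6111 + 0.7·0.3889) ≈ 0.6689

0.669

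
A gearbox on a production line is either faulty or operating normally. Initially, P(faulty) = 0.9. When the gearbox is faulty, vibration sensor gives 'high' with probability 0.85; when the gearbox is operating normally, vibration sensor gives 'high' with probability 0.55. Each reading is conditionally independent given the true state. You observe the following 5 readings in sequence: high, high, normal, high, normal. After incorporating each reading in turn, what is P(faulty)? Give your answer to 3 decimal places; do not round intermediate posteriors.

0.787

Apply Bayes' rule sequentially, carrying P(faulty) forward.
After 'high': P(faulty) = 0.85·0.9000 / (0.85·0.9000 + 0.55·0.1000) ≈ 0.9329
After 'high': P(faulty) = 0.85·0.9329 / (0.85·0.9329 + 0.55·0.0671) ≈ 0.9555
After 'normal': P(faulty) = 0.15·0.9555 / (0.15·0.9555 + 0.45·0.0445) ≈ 0.8775
After 'high': P(faulty) = 0.85·0.8775 / (0.85·0.8775 + 0.55·0.1225) ≈ 0.9172
After 'normal': P(faulty) = 0.15·0.9172 / (0.15·0.9172 + 0.45·0.0828) ≈ 0.7868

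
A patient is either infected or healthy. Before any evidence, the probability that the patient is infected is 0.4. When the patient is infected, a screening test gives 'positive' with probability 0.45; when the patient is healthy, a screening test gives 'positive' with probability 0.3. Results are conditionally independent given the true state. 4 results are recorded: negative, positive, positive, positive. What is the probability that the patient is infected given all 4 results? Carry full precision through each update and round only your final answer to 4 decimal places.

After 'negative': P(infected) = 0.55·0.4000 / (0.55·0.4000 + 0.7·0.6000) ≈ 0.3438
After 'positive': P(infected) = 0.45·0.3438 / (0.45·0.3438 + 0.3·0.6562) ≈ 0.4400
After 'positive': P(infected) = 0.45·0.4400 / (0.45·0.4400 + 0.3·0.5600) ≈ 0.5410
After 'positive': P(infected) = 0.45·0.5410 / (0.45·0.5410 + 0.3·0.4590) ≈ 0.6387

0.6387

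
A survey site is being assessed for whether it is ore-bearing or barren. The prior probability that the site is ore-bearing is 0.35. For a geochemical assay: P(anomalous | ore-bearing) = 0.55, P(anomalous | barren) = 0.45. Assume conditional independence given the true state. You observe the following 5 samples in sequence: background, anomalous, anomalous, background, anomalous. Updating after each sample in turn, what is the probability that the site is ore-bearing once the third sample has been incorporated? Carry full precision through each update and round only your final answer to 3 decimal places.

After 'background': P(ore) = 0.45·0.3500 / (0.45·0.3500 + 0.55·0.6500) ≈ 0.3058
After 'anomalous': P(ore) = 0.55·0.3058 / (0.55·0.3058 + 0.45·0.6942) ≈ 0.3500
After 'anomalous': P(ore) = 0.55·0.3500 / (0.55·0.3500 + 0.45·0.6500) ≈ 0.3969

0.397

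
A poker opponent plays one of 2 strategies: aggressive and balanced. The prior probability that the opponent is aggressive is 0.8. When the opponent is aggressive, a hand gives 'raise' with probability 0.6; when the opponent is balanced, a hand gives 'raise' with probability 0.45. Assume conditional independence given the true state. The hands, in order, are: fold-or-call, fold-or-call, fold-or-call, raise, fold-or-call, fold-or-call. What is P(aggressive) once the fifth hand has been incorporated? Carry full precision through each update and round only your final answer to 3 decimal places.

After 'fold-or-call': P(aggressive) = 0.4·0.8000 / (0.4·0.8000 + 0.55·0.2000) ≈ 0.7442
After 'fold-or-call': P(aggressive) = 0.4·0.7442 / (0.4·0.7442 + 0.55·0.2558) ≈ 0.6790
After 'fold-or-call': P(aggressive) = 0.4·0.6790 / (0.4·0.6790 + 0.55·0.3210) ≈ 0.6061
After 'raise': P(aggressive) = 0.6·0.6061 / (0.6·0.6061 + 0.45·0.3939) ≈ 0.6723
After 'fold-or-call': P(aggressive) = 0.4·0.6723 / (0.4·0.6723 + 0.55·0.3277) ≈ 0.5987

0.599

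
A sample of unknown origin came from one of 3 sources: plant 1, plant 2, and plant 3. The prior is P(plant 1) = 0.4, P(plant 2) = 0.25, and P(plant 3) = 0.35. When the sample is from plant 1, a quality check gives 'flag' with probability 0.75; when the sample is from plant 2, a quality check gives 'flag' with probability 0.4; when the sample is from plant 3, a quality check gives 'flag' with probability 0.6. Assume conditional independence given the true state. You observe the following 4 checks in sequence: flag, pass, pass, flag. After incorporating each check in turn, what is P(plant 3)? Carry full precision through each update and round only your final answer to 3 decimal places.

0.415

After 'flag': normaliser = 0.75·0.4000 + 0.4·0.2500 + 0.6·0.3500; P(plant 1) ≈ 0.4918, P(plant 2) ≈ 0.1639, P(plant 3) ≈ 0.3443
After 'pass': normaliser = 0.25·0.4918 + 0.6·0.1639 + 0.4·0.3443; P(plant 1) ≈ 0.3425, P(plant 2) ≈ 0.2740, P(plant 3) ≈ 0.3836
After 'pass': normaliser = 0.25·0.3425 + 0.6·0.2740 + 0.4·0.3836; P(plant 1) ≈ 0.2122, P(plant 2) ≈ 0.4075, P(plant 3) ≈ 0.3803
After 'flag': normaliser = 0.75·0.2122 + 0.4·0.4075 + 0.6·0.3803; P(plant 1) ≈ 0.2892, P(plant 2) ≈ 0.2962, P(plant 3) ≈ 0.4146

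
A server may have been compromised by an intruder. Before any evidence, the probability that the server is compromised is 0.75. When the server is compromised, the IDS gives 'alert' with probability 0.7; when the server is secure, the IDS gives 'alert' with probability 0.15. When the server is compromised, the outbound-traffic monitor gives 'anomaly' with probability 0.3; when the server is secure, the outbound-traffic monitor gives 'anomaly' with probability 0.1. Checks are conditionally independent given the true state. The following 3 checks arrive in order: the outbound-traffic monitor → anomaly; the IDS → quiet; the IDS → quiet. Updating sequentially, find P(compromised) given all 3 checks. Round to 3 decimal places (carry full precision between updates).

0.529

Apply Bayes' rule sequentially, carrying P(compromised) forward.
After the outbound-traffic monitor='anomaly': P(compromised) = 0.3·0.7500 / (0.3·0.7500 + 0.1·0.2500) ≈ 0.9000
After the IDS='quiet': P(compromised) = 0.3·0.9000 / (0.3·0.9000 + 0.85·0.1000) ≈ 0.7606
After the IDS='quiet': P(compromised) = 0.3·0.7606 / (0.3·0.7606 + 0.85·0.2394) ≈ 0.5285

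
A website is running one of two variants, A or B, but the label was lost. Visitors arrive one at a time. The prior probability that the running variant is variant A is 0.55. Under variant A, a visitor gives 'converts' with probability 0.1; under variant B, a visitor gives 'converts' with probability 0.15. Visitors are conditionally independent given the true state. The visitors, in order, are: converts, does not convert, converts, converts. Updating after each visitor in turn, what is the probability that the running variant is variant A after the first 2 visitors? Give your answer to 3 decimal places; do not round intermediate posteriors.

0.463

After 'converts': P(A) = 0.1·0.5500 / (0.1·0.5500 + 0.15·0.4500) ≈ 0.4490
After 'does not convert': P(A) = 0.9·0.4490 / (0.9·0.4490 + 0.85·0.5510) ≈ 0.4632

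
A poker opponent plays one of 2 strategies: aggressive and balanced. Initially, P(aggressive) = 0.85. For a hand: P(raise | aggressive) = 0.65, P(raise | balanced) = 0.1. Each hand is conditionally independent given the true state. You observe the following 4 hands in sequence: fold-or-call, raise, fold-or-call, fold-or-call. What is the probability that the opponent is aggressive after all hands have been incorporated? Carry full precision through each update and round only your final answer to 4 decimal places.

0.6842

After 'fold-or-call': P(aggressive) = 0.35·0.8500 / (0.35·0.8500 + 0.9·0.1500) ≈ 0.6879
After 'raise': P(aggressive) = 0.65·0.6879 / (0.65·0.6879 + 0.1·0.3121) ≈ 0.9347
After 'fold-or-call': P(aggressive) = 0.35·0.9347 / (0.35·0.9347 + 0.9·0.0653) ≈ 0.8478
After 'fold-or-call': P(aggressive) = 0.35·0.8478 / (0.35·0.8478 + 0.9·0.1522) ≈ 0.6842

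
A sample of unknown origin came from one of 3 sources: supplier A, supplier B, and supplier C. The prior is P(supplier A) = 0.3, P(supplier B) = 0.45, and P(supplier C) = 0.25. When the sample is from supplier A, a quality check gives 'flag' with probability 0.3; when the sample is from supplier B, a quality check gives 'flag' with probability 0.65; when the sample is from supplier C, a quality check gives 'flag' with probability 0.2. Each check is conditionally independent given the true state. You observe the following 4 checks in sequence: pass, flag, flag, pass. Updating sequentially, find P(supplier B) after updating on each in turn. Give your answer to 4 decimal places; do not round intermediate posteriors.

0.5426

After 'pass': normaliser = 0.7·0.3000 + 0.35·0.4500 + 0.8·0.2500; P(supplier A) ≈ 0.3700, P(supplier B) ≈ 0.2775, P(supplier C) ≈ 0.3524
After 'flag': normaliser = 0.3·0.3700 + 0.65·0.2775 + 0.2·0.3524; P(supplier A) ≈ 0.3068, P(supplier B) ≈ 0.4985, P(supplier C) ≈ 0.1948
After 'flag': normaliser = 0.3·0.3068 + 0.65·0.4985 + 0.2·0.1948; P(supplier A) ≈ 0.2023, P(supplier B) ≈ 0.7121, P(supplier C) ≈ 0.0856
After 'pass': normaliser = 0.7·0.2023 + 0.35·0.7121 + 0.8·0.0856; P(supplier A) ≈ 0.3082, P(supplier B) ≈ 0.5426, P(supplier C) ≈ 0.1491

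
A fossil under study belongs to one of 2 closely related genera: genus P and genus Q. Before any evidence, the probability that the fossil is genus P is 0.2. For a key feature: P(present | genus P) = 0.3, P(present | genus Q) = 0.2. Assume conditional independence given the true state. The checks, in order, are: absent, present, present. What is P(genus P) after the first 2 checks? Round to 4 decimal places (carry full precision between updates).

0.2471

After 'absent': P(genus P) = 0.7·0.2000 / (0.7·0.2000 + 0.8·0.8000) ≈ 0.1795
After 'present': P(genus P) = 0.3·0.1795 / (0.3·0.1795 + 0.2·0.8205) ≈ 0.2471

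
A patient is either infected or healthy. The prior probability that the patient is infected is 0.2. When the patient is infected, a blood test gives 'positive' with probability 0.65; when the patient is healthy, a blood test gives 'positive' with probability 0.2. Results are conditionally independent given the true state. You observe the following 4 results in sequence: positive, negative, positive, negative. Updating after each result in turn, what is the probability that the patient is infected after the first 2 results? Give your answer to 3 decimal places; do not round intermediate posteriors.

After 'positive': P(infected) = 0.65·0.2000 / (0.65·0.2000 + 0.2·0.8000) ≈ 0.4483
After 'negative': P(infected) = 0.35·0.4483 / (0.35·0.4483 + 0.8·0.5517) ≈ 0.2622

0.262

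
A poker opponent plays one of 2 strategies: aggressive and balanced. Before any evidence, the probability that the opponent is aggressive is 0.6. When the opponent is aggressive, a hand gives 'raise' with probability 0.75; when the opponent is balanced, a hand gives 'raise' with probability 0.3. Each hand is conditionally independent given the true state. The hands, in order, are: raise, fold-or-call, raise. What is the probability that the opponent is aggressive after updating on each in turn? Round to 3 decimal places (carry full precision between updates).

0.770

After 'raise': P(aggressive) = 0.75·0.6000 / (0.75·0.6000 + 0.3·0.4000) ≈ 0.7895
After 'fold-or-call': P(aggressive) = 0.25·0.7895 / (0.25·0.7895 + 0.7·0.2105) ≈ 0.5725
After 'raise': P(aggressive) = 0.75·0.5725 / (0.75·0.5725 + 0.3·0.4275) ≈ 0.7700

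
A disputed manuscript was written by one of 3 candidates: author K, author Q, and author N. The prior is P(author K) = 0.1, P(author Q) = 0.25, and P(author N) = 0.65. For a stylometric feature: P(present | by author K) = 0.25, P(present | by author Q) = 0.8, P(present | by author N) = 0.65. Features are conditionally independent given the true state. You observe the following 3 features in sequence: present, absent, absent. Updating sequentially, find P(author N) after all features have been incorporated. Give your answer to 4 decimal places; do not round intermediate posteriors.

Apply Bayes' rule sequentially, carrying P(author N) forward.
After 'present': normaliser = 0.25·0.1000 + 0.8·0.2500 + 0.65·0.6500; P(author K) ≈ 0.0386, P(author Q) ≈ 0.3089, P(author N) ≈ 0.6525
After 'absent': normaliser = 0.75·0.0386 + 0.2·0.3089 + 0.35·0.6525; P(author K) ≈ 0.0907, P(author Q) ≈ 0.1936, P(author N) ≈ 0.7157
After 'absent': normaliser = 0.75·0.0907 + 0.2·0.1936 + 0.35·0.7157; P(author K) ≈ 0.1905, P(author Q) ≈ 0.1084, P(author N) ≈ 0.7011

0.7011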